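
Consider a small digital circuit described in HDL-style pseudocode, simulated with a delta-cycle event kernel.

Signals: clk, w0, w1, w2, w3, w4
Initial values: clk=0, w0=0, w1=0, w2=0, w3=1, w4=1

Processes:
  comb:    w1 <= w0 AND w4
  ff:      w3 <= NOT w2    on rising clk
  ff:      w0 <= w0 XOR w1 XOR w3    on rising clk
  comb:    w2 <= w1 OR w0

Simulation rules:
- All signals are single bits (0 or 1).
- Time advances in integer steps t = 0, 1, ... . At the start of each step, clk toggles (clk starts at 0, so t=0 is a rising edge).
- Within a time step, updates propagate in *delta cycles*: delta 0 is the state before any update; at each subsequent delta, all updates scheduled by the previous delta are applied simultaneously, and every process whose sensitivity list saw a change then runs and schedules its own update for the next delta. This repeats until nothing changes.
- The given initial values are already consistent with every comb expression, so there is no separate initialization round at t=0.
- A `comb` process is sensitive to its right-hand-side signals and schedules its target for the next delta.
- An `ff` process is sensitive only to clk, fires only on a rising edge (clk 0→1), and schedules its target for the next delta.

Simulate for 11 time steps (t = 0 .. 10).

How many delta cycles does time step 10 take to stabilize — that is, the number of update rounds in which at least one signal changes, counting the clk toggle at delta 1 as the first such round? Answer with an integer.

2

t=0 Δ0: w3=1 clk=0 w4=1 w0=0 w1=0 w2=0
  Δ1: clk:0→1
  Δ2: w0:0→1
  Δ3: w1:0→1, w2:0→1
  (3Δ to stable)
t=1 Δ0: w3=1 clk=1 w4=1 w0=1 w1=1 w2=1
  Δ1: clk:1→0
  (1Δ to stable)
t=2 Δ0: w3=1 clk=0 w4=1 w0=1 w1=1 w2=1
  Δ1: clk:0→1
  Δ2: w3:1→0
  (2Δ to stable)
t=3 Δ0: w3=0 clk=1 w4=1 w0=1 w1=1 w2=1
  Δ1: clk:1→0
  (1Δ to stable)
t=4 Δ0: w3=0 clk=0 w4=1 w0=1 w1=1 w2=1
  Δ1: clk:0→1
  Δ2: w0:1→0
  Δ3: w1:1→0
  Δ4: w2:1→0
  (4Δ to stable)
t=5 Δ0: w3=0 clk=1 w4=1 w0=0 w1=0 w2=0
  Δ1: clk:1→0
  (1Δ to stable)
t=6 Δ0: w3=0 clk=0 w4=1 w0=0 w1=0 w2=0
  Δ1: clk:0→1
  Δ2: w3:0→1
  (2Δ to stable)
t=7 Δ0: w3=1 clk=1 w4=1 w0=0 w1=0 w2=0
  Δ1: clk:1→0
  (1Δ to stable)
t=8 Δ0: w3=1 clk=0 w4=1 w0=0 w1=0 w2=0
  Δ1: clk:0→1
  Δ2: w0:0→1
  Δ3: w1:0→1, w2:0→1
  (3Δ to stable)
t=9 Δ0: w3=1 clk=1 w4=1 w0=1 w1=1 w2=1
  Δ1: clk:1→0
  (1Δ to stable)
t=10 Δ0: w3=1 clk=0 w4=1 w0=1 w1=1 w2=1
  Δ1: clk:0→1
  Δ2: w3:1→0
  (2Δ to stable)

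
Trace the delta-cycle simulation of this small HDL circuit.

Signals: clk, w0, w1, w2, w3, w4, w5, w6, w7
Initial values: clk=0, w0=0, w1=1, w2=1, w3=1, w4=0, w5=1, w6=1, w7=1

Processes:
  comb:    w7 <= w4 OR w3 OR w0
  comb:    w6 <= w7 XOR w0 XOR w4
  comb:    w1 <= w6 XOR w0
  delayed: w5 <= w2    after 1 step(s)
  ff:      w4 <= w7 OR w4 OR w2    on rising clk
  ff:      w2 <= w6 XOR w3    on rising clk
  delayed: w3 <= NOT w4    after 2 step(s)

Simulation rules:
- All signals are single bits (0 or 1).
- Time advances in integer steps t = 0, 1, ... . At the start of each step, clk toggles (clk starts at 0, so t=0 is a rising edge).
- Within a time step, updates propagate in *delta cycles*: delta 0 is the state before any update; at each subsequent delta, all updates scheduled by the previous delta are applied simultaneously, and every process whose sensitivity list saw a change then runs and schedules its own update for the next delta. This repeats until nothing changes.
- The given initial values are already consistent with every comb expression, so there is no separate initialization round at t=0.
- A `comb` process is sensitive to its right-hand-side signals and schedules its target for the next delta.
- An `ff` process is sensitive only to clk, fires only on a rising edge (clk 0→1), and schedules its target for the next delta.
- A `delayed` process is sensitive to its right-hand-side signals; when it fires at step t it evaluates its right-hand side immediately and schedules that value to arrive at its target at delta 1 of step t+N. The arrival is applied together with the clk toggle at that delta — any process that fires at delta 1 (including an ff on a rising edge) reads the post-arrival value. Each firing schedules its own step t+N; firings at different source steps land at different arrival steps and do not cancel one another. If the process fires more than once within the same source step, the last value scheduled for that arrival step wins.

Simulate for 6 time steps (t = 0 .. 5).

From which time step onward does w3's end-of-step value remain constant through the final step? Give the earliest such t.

t0.Δ0 clk=0 w3=1 w2=1 w0=0 w5=1 w7=1 w1=1 w4=0 w6=1
t0.Δ1 clk=1 w3=1 w2=1 w0=0 w5=1 w7=1 w1=1 w4=0 w6=1
t0.Δ2 clk=1 w3=1 w2=0 w0=0 w5=1 w7=1 w1=1 w4=1 w6=1
t0.Δ3 clk=1 w3=1 w2=0 w0=0 w5=1 w7=1 w1=1 w4=1 w6=0
t0.Δ4 clk=1 w3=1 w2=0 w0=0 w5=1 w7=1 w1=0 w4=1 w6=0
t1.Δ0 clk=1 w3=1 w2=0 w0=0 w5=1 w7=1 w1=0 w4=1 w6=0
t1.Δ1 clk=0 w3=1 w2=0 w0=0 w5=0 w7=1 w1=0 w4=1 w6=0
t2.Δ0 clk=0 w3=1 w2=0 w0=0 w5=0 w7=1 w1=0 w4=1 w6=0
t2.Δ1 clk=1 w3=0 w2=0 w0=0 w5=0 w7=1 w1=0 w4=1 w6=0
t3.Δ0 clk=1 w3=0 w2=0 w0=0 w5=0 w7=1 w1=0 w4=1 w6=0
t3.Δ1 clk=0 w3=0 w2=0 w0=0 w5=0 w7=1 w1=0 w4=1 w6=0
t4.Δ0 clk=0 w3=0 w2=0 w0=0 w5=0 w7=1 w1=0 w4=1 w6=0
t4.Δ1 clk=1 w3=0 w2=0 w0=0 w5=0 w7=1 w1=0 w4=1 w6=0
t5.Δ0 clk=1 w3=0 w2=0 w0=0 w5=0 w7=1 w1=0 w4=1 w6=0
t5.Δ1 clk=0 w3=0 w2=0 w0=0 w5=0 w7=1 w1=0 w4=1 w6=0

2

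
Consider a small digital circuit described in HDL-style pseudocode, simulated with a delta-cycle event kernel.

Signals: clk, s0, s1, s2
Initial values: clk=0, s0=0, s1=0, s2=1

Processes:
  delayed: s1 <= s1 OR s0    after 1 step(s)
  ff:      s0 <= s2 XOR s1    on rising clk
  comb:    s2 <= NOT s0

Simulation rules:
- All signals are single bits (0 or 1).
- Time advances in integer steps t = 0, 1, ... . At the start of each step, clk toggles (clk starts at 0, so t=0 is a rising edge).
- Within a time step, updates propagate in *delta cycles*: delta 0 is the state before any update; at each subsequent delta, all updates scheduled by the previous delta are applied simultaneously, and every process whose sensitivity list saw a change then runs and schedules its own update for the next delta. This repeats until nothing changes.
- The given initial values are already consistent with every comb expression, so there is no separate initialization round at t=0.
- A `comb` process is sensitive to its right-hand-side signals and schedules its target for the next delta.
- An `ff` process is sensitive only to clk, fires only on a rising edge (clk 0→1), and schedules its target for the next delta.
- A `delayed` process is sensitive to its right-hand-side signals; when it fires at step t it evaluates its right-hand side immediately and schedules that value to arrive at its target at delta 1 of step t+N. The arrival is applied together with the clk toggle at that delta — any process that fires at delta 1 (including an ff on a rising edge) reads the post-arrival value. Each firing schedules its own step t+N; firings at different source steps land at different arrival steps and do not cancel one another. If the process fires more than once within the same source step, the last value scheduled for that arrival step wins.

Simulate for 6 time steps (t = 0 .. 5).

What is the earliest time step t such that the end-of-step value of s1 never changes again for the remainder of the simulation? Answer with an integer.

[bits: s2,s1,clk,s0]
t=0: Δ0=1000 Δ1=1010 Δ2=1011 Δ3=0011 | 3Δ
t=1: Δ0=0011 Δ1=0101 | 1Δ
t=2: Δ0=0101 Δ1=0111 | 1Δ
t=3: Δ0=0111 Δ1=0101 | 1Δ
t=4: Δ0=0101 Δ1=0111 | 1Δ
t=5: Δ0=0111 Δ1=0101 | 1Δ

1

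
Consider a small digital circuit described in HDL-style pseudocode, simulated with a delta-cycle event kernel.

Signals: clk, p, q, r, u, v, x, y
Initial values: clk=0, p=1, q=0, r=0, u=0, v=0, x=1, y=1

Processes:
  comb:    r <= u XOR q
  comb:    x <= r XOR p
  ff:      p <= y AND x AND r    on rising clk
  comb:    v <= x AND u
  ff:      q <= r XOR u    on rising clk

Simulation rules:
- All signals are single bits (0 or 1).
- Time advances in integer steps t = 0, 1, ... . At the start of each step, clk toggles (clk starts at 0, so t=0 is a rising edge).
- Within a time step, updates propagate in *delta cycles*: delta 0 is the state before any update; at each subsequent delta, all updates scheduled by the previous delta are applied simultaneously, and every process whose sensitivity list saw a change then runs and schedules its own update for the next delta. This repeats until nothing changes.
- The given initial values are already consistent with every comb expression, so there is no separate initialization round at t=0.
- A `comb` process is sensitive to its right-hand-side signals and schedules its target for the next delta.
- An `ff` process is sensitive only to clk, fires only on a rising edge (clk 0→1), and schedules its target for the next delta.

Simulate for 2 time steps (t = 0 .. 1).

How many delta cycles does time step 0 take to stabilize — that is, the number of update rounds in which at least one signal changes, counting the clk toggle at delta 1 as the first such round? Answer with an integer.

t=0 Δ0: p=1 x=1 y=1 r=0 q=0 clk=0 u=0 v=0
  Δ1: clk:0→1
  Δ2: p:1→0
  Δ3: x:1→0
  (3Δ to stable)
t=1 Δ0: p=0 x=0 y=1 r=0 q=0 clk=1 u=0 v=0
  Δ1: clk:1→0
  (1Δ to stable)

3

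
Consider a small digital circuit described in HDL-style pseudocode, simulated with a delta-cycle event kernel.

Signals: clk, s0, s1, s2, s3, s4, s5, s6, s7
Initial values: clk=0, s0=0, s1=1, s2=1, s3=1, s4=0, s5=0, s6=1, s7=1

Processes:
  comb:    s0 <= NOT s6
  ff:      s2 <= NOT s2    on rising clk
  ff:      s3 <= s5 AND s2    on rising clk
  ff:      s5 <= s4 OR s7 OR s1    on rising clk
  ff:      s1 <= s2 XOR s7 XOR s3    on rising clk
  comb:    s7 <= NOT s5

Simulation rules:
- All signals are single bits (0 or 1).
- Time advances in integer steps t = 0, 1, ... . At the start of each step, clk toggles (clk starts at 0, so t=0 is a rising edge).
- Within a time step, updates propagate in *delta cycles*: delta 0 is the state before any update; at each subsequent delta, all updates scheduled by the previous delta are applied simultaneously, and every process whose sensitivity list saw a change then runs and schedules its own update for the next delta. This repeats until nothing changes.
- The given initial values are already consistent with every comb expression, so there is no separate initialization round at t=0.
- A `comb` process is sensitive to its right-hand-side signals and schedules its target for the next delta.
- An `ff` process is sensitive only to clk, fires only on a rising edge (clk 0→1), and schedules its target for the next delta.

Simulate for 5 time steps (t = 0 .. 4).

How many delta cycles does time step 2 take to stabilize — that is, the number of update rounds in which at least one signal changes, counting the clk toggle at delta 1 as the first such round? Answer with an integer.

t=0 Δ0: s0=0 s6=1 clk=0 s2=1 s1=1 s4=0 s3=1 s7=1 s5=0
  Δ1: clk:0→1
  Δ2: s2:1→0, s3:1→0, s5:0→1
  Δ3: s7:1→0
  (3Δ to stable)
t=1 Δ0: s0=0 s6=1 clk=1 s2=0 s1=1 s4=0 s3=0 s7=0 s5=1
  Δ1: clk:1→0
  (1Δ to stable)
t=2 Δ0: s0=0 s6=1 clk=0 s2=0 s1=1 s4=0 s3=0 s7=0 s5=1
  Δ1: clk:0→1
  Δ2: s2:0→1, s1:1→0
  (2Δ to stable)
t=3 Δ0: s0=0 s6=1 clk=1 s2=1 s1=0 s4=0 s3=0 s7=0 s5=1
  Δ1: clk:1→0
  (1Δ to stable)
t=4 Δ0: s0=0 s6=1 clk=0 s2=1 s1=0 s4=0 s3=0 s7=0 s5=1
  Δ1: clk:0→1
  Δ2: s2:1→0, s1:0→1, s3:0→1, s5:1→0
  Δ3: s7:0→1
  (3Δ to stable)

2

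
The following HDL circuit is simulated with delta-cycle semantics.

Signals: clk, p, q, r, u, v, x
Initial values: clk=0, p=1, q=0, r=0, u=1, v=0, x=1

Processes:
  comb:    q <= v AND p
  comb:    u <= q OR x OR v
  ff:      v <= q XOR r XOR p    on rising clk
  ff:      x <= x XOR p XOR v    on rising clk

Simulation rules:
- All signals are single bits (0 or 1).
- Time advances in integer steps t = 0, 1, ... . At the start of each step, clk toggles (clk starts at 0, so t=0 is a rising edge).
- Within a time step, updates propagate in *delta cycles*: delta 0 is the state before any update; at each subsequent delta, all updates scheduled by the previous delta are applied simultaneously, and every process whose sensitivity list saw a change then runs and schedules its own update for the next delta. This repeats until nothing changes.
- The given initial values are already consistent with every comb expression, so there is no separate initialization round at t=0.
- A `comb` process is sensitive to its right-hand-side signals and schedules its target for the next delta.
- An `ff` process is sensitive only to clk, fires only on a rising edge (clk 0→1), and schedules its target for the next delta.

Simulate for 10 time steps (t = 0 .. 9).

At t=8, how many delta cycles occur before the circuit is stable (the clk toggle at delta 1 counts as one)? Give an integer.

3

t0.Δ0 p=1 u=1 q=0 x=1 r=0 clk=0 v=0
t0.Δ1 p=1 u=1 q=0 x=1 r=0 clk=1 v=0
t0.Δ2 p=1 u=1 q=0 x=0 r=0 clk=1 v=1
t0.Δ3 p=1 u=1 q=1 x=0 r=0 clk=1 v=1
t1.Δ0 p=1 u=1 q=1 x=0 r=0 clk=1 v=1
t1.Δ1 p=1 u=1 q=1 x=0 r=0 clk=0 v=1
t2.Δ0 p=1 u=1 q=1 x=0 r=0 clk=0 v=1
t2.Δ1 p=1 u=1 q=1 x=0 r=0 clk=1 v=1
t2.Δ2 p=1 u=1 q=1 x=0 r=0 clk=1 v=0
t2.Δ3 p=1 u=1 q=0 x=0 r=0 clk=1 v=0
t2.Δ4 p=1 u=0 q=0 x=0 r=0 clk=1 v=0
t3.Δ0 p=1 u=0 q=0 x=0 r=0 clk=1 v=0
t3.Δ1 p=1 u=0 q=0 x=0 r=0 clk=0 v=0
t4.Δ0 p=1 u=0 q=0 x=0 r=0 clk=0 v=0
t4.Δ1 p=1 u=0 q=0 x=0 r=0 clk=1 v=0
t4.Δ2 p=1 u=0 q=0 x=1 r=0 clk=1 v=1
t4.Δ3 p=1 u=1 q=1 x=1 r=0 clk=1 v=1
t5.Δ0 p=1 u=1 q=1 x=1 r=0 clk=1 v=1
t5.Δ1 p=1 u=1 q=1 x=1 r=0 clk=0 v=1
t6.Δ0 p=1 u=1 q=1 x=1 r=0 clk=0 v=1
t6.Δ1 p=1 u=1 q=1 x=1 r=0 clk=1 v=1
t6.Δ2 p=1 u=1 q=1 x=1 r=0 clk=1 v=0
t6.Δ3 p=1 u=1 q=0 x=1 r=0 clk=1 v=0
t7.Δ0 p=1 u=1 q=0 x=1 r=0 clk=1 v=0
t7.Δ1 p=1 u=1 q=0 x=1 r=0 clk=0 v=0
t8.Δ0 p=1 u=1 q=0 x=1 r=0 clk=0 v=0
t8.Δ1 p=1 u=1 q=0 x=1 r=0 clk=1 v=0
t8.Δ2 p=1 u=1 q=0 x=0 r=0 clk=1 v=1
t8.Δ3 p=1 u=1 q=1 x=0 r=0 clk=1 v=1
t9.Δ0 p=1 u=1 q=1 x=0 r=0 clk=1 v=1
t9.Δ1 p=1 u=1 q=1 x=0 r=0 clk=0 v=1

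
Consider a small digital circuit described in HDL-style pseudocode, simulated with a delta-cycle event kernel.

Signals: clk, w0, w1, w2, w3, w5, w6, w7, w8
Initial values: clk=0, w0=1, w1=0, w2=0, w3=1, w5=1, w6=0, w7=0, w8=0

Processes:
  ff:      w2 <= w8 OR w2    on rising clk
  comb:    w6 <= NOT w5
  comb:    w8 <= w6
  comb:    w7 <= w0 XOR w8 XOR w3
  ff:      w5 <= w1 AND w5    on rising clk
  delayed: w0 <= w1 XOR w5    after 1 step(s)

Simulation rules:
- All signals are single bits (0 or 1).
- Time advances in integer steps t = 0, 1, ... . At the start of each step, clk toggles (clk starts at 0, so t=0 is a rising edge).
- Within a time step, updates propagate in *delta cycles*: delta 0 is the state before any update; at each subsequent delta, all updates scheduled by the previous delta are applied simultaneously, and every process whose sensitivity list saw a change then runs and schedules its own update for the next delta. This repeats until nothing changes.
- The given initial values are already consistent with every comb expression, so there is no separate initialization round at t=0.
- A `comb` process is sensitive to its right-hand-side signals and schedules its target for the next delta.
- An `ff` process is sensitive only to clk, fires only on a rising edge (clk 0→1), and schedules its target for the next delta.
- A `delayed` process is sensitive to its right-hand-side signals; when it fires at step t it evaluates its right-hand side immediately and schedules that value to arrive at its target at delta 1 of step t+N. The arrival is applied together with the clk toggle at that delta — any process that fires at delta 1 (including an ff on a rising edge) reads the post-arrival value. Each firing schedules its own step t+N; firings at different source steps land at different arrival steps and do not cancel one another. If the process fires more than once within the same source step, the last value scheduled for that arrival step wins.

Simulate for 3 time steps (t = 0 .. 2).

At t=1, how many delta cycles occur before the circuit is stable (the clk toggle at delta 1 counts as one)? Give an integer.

t=0 Δ0: w6=0 w1=0 w0=1 w7=0 w3=1 w5=1 w8=0 clk=0 w2=0
  Δ1: clk:0→1
  Δ2: w5:1→0
  Δ3: w6:0→1
  Δ4: w8:0→1
  Δ5: w7:0→1
  (5Δ to stable)
t=1 Δ0: w6=1 w1=0 w0=1 w7=1 w3=1 w5=0 w8=1 clk=1 w2=0
  Δ1: w0:1→0, clk:1→0
  Δ2: w7:1→0
  (2Δ to stable)
t=2 Δ0: w6=1 w1=0 w0=0 w7=0 w3=1 w5=0 w8=1 clk=0 w2=0
  Δ1: clk:0→1
  Δ2: w2:0→1
  (2Δ to stable)

2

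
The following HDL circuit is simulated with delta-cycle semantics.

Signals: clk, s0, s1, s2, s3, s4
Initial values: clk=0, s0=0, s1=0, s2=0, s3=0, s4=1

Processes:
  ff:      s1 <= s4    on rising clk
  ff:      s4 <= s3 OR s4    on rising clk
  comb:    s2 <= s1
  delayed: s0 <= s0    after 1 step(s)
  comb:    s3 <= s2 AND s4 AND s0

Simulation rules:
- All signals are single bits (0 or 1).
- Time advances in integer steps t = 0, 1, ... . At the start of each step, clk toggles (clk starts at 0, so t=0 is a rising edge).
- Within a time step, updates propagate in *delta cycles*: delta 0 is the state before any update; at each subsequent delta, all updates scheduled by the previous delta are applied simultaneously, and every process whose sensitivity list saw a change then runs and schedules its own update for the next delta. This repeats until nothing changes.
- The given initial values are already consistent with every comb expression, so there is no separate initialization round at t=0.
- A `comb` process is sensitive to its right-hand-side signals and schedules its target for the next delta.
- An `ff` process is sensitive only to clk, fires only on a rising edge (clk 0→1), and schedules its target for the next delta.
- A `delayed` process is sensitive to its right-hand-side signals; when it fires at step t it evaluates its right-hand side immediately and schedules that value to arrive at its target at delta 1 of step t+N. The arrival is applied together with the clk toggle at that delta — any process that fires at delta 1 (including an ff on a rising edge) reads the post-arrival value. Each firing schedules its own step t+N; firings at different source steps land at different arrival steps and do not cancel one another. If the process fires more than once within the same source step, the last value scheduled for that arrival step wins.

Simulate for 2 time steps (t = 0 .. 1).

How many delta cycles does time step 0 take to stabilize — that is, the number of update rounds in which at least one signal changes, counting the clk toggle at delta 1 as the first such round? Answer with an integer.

t=0 Δ0: s3=0 s2=0 s0=0 clk=0 s4=1 s1=0
  Δ1: clk:0→1
  Δ2: s1:0→1
  Δ3: s2:0→1
  (3Δ to stable)
t=1 Δ0: s3=0 s2=1 s0=0 clk=1 s4=1 s1=1
  Δ1: clk:1→0
  (1Δ to stable)

3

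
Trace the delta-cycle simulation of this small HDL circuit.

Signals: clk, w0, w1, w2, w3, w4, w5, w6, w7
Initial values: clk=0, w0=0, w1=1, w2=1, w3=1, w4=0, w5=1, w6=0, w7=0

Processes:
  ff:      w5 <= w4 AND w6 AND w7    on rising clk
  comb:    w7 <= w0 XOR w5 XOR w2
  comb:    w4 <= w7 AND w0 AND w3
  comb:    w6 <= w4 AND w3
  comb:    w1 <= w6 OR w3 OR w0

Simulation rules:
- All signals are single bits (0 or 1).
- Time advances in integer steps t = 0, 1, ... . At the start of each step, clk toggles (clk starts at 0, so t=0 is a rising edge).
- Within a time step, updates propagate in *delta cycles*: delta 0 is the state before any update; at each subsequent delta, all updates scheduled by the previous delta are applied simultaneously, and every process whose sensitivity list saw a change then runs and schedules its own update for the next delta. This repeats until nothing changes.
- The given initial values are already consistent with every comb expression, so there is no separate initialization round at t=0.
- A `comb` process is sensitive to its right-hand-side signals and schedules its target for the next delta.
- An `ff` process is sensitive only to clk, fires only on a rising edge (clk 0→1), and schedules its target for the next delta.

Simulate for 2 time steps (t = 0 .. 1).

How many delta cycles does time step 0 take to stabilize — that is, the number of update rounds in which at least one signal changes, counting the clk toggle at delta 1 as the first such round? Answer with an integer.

3

t0.Δ0 w0=0 w5=1 w4=0 w1=1 w6=0 w2=1 w7=0 w3=1 clk=0
t0.Δ1 w0=0 w5=1 w4=0 w1=1 w6=0 w2=1 w7=0 w3=1 clk=1
t0.Δ2 w0=0 w5=0 w4=0 w1=1 w6=0 w2=1 w7=0 w3=1 clk=1
t0.Δ3 w0=0 w5=0 w4=0 w1=1 w6=0 w2=1 w7=1 w3=1 clk=1
t1.Δ0 w0=0 w5=0 w4=0 w1=1 w6=0 w2=1 w7=1 w3=1 clk=1
t1.Δ1 w0=0 w5=0 w4=0 w1=1 w6=0 w2=1 w7=1 w3=1 clk=0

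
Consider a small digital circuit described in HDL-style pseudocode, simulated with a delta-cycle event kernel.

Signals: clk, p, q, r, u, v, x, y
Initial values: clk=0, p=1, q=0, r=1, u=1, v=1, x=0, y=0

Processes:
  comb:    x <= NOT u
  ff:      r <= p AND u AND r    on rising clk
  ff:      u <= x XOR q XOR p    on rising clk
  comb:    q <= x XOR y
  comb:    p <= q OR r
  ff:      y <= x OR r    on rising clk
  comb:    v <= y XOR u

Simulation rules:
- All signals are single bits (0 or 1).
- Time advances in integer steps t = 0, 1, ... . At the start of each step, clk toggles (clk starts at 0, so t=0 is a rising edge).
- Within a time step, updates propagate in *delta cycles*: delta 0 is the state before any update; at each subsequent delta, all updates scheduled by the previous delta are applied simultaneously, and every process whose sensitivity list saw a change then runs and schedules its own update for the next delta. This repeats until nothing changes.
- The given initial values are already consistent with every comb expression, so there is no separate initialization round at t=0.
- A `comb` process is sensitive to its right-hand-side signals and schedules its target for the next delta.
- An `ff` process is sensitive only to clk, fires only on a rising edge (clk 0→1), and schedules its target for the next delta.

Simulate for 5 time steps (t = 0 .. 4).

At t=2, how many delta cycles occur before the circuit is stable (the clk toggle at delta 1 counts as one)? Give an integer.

t=0 Δ0: x=0 r=1 u=1 q=0 p=1 clk=0 y=0 v=1
  Δ1: clk:0→1
  Δ2: y:0→1
  Δ3: q:0→1, v:1→0
  (3Δ to stable)
t=1 Δ0: x=0 r=1 u=1 q=1 p=1 clk=1 y=1 v=0
  Δ1: clk:1→0
  (1Δ to stable)
t=2 Δ0: x=0 r=1 u=1 q=1 p=1 clk=0 y=1 v=0
  Δ1: clk:0→1
  Δ2: u:1→0
  Δ3: x:0→1, v:0→1
  Δ4: q:1→0
  (4Δ to stable)
t=3 Δ0: x=1 r=1 u=0 q=0 p=1 clk=1 y=1 v=1
  Δ1: clk:1→0
  (1Δ to stable)
t=4 Δ0: x=1 r=1 u=0 q=0 p=1 clk=0 y=1 v=1
  Δ1: clk:0→1
  Δ2: r:1→0
  Δ3: p:1→0
  (3Δ to stable)

4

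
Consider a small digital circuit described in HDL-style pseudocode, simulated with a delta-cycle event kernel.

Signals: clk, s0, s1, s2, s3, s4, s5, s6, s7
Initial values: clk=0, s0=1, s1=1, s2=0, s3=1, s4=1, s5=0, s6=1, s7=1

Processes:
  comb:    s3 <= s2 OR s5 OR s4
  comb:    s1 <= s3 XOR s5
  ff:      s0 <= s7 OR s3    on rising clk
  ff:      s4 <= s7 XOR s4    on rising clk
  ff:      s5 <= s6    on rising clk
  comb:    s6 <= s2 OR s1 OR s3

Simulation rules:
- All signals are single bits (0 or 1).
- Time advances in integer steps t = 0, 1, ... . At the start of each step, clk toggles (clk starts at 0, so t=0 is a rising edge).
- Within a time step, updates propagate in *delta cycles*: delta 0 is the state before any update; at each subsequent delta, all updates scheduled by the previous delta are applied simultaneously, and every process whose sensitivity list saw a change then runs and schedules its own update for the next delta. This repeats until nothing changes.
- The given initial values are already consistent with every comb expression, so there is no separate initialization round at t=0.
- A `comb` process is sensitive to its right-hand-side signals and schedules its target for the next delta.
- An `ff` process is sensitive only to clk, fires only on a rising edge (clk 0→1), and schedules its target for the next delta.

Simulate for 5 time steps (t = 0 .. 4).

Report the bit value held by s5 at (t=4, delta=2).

[bits: s6,s5,s2,s3,s4,s0,s1,s7,clk]
t=0: Δ0=100111110 Δ1=100111111 Δ2=110101111 Δ3=110101011 | 3Δ
t=1: Δ0=110101011 Δ1=110101010 | 1Δ
t=2: Δ0=110101010 Δ1=110101011 Δ2=110111011 | 2Δ
t=3: Δ0=110111011 Δ1=110111010 | 1Δ
t=4: Δ0=110111010 Δ1=110111011 Δ2=110101011 | 2Δ

1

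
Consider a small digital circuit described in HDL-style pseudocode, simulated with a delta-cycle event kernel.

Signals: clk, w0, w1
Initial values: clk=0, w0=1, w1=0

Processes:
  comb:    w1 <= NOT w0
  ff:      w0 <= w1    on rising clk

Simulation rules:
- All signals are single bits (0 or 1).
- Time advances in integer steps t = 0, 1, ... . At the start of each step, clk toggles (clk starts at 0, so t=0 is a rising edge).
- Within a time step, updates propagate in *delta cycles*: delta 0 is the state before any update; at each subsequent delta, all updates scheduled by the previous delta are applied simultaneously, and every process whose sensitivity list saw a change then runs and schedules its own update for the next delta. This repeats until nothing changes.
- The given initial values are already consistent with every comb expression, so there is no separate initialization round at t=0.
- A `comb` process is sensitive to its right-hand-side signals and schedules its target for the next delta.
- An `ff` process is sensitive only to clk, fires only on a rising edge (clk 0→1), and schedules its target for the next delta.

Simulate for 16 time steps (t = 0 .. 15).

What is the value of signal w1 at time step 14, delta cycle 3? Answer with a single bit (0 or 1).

0

t=0 Δ0: clk=0 w1=0 w0=1
  Δ1: clk:0→1
  Δ2: w0:1→0
  Δ3: w1:0→1
  (3Δ to stable)
t=1 Δ0: clk=1 w1=1 w0=0
  Δ1: clk:1→0
  (1Δ to stable)
t=2 Δ0: clk=0 w1=1 w0=0
  Δ1: clk:0→1
  Δ2: w0:0→1
  Δ3: w1:1→0
  (3Δ to stable)
t=3 Δ0: clk=1 w1=0 w0=1
  Δ1: clk:1→0
  (1Δ to stable)
t=4 Δ0: clk=0 w1=0 w0=1
  Δ1: clk:0→1
  Δ2: w0:1→0
  Δ3: w1:0→1
  (3Δ to stable)
t=5 Δ0: clk=1 w1=1 w0=0
  Δ1: clk:1→0
  (1Δ to stable)
t=6 Δ0: clk=0 w1=1 w0=0
  Δ1: clk:0→1
  Δ2: w0:0→1
  Δ3: w1:1→0
  (3Δ to stable)
t=7 Δ0: clk=1 w1=0 w0=1
  Δ1: clk:1→0
  (1Δ to stable)
t=8 Δ0: clk=0 w1=0 w0=1
  Δ1: clk:0→1
  Δ2: w0:1→0
  Δ3: w1:0→1
  (3Δ to stable)
t=9 Δ0: clk=1 w1=1 w0=0
  Δ1: clk:1→0
  (1Δ to stable)
t=10 Δ0: clk=0 w1=1 w0=0
  Δ1: clk:0→1
  Δ2: w0:0→1
  Δ3: w1:1→0
  (3Δ to stable)
t=11 Δ0: clk=1 w1=0 w0=1
  Δ1: clk:1→0
  (1Δ to stable)
t=12 Δ0: clk=0 w1=0 w0=1
  Δ1: clk:0→1
  Δ2: w0:1→0
  Δ3: w1:0→1
  (3Δ to stable)
t=13 Δ0: clk=1 w1=1 w0=0
  Δ1: clk:1→0
  (1Δ to stable)
t=14 Δ0: clk=0 w1=1 w0=0
  Δ1: clk:0→1
  Δ2: w0:0→1
  Δ3: w1:1→0
  (3Δ to stable)
t=15 Δ0: clk=1 w1=0 w0=1
  Δ1: clk:1→0
  (1Δ to stable)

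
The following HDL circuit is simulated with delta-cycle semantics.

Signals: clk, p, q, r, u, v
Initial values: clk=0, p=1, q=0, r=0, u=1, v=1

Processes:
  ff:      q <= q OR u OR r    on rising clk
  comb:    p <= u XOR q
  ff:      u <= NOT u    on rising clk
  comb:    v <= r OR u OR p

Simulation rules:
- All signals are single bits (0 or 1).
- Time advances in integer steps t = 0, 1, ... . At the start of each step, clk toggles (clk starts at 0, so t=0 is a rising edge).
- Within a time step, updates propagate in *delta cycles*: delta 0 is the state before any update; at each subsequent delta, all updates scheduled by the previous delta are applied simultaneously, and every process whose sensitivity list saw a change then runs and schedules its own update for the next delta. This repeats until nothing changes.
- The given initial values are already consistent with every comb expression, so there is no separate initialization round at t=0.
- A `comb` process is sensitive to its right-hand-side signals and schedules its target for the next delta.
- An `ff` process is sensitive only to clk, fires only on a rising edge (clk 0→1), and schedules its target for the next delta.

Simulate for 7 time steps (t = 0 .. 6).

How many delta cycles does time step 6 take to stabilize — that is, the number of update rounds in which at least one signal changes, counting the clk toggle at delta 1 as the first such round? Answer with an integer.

3

t=0 Δ0: clk=0 q=0 u=1 r=0 p=1 v=1
  Δ1: clk:0→1
  Δ2: q:0→1, u:1→0
  (2Δ to stable)
t=1 Δ0: clk=1 q=1 u=0 r=0 p=1 v=1
  Δ1: clk:1→0
  (1Δ to stable)
t=2 Δ0: clk=0 q=1 u=0 r=0 p=1 v=1
  Δ1: clk:0→1
  Δ2: u:0→1
  Δ3: p:1→0
  (3Δ to stable)
t=3 Δ0: clk=1 q=1 u=1 r=0 p=0 v=1
  Δ1: clk:1→0
  (1Δ to stable)
t=4 Δ0: clk=0 q=1 u=1 r=0 p=0 v=1
  Δ1: clk:0→1
  Δ2: u:1→0
  Δ3: p:0→1, v:1→0
  Δ4: v:0→1
  (4Δ to stable)
t=5 Δ0: clk=1 q=1 u=0 r=0 p=1 v=1
  Δ1: clk:1→0
  (1Δ to stable)
t=6 Δ0: clk=0 q=1 u=0 r=0 p=1 v=1
  Δ1: clk:0→1
  Δ2: u:0→1
  Δ3: p:1→0
  (3Δ to stable)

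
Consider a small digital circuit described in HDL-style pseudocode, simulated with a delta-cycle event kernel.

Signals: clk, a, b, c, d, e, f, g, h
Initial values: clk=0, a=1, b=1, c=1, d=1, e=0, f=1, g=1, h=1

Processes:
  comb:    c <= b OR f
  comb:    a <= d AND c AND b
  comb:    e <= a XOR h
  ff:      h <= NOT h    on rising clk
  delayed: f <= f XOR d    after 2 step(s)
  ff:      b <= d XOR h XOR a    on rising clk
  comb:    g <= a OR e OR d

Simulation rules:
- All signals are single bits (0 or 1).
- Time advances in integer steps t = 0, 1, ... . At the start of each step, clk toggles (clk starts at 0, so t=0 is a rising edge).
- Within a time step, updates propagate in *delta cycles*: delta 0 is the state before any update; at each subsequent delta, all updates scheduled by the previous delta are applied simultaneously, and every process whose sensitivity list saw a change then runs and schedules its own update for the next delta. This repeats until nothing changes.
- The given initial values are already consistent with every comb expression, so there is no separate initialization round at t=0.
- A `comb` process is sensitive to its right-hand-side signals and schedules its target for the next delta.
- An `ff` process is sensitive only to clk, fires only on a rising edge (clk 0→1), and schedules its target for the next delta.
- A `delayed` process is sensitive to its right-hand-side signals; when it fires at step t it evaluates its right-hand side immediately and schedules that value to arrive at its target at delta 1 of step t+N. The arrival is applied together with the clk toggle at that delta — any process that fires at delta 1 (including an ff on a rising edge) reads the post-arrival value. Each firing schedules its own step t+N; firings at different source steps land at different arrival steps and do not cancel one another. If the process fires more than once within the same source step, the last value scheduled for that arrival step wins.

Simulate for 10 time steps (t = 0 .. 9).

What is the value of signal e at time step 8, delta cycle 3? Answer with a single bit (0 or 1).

t=0 Δ0: f=1 c=1 h=1 e=0 clk=0 d=1 a=1 b=1 g=1
  Δ1: clk:0→1
  Δ2: h:1→0
  Δ3: e:0→1
  (3Δ to stable)
t=1 Δ0: f=1 c=1 h=0 e=1 clk=1 d=1 a=1 b=1 g=1
  Δ1: clk:1→0
  (1Δ to stable)
t=2 Δ0: f=1 c=1 h=0 e=1 clk=0 d=1 a=1 b=1 g=1
  Δ1: clk:0→1
  Δ2: h:0→1, b:1→0
  Δ3: e:1→0, a:1→0
  Δ4: e:0→1
  (4Δ to stable)
t=3 Δ0: f=1 c=1 h=1 e=1 clk=1 d=1 a=0 b=0 g=1
  Δ1: clk:1→0
  (1Δ to stable)
t=4 Δ0: f=1 c=1 h=1 e=1 clk=0 d=1 a=0 b=0 g=1
  Δ1: clk:0→1
  Δ2: h:1→0
  Δ3: e:1→0
  (3Δ to stable)
t=5 Δ0: f=1 c=1 h=0 e=0 clk=1 d=1 a=0 b=0 g=1
  Δ1: clk:1→0
  (1Δ to stable)
t=6 Δ0: f=1 c=1 h=0 e=0 clk=0 d=1 a=0 b=0 g=1
  Δ1: clk:0→1
  Δ2: h:0→1, b:0→1
  Δ3: e:0→1, a:0→1
  Δ4: e:1→0
  (4Δ to stable)
t=7 Δ0: f=1 c=1 h=1 e=0 clk=1 d=1 a=1 b=1 g=1
  Δ1: clk:1→0
  (1Δ to stable)
t=8 Δ0: f=1 c=1 h=1 e=0 clk=0 d=1 a=1 b=1 g=1
  Δ1: clk:0→1
  Δ2: h:1→0
  Δ3: e:0→1
  (3Δ to stable)
t=9 Δ0: f=1 c=1 h=0 e=1 clk=1 d=1 a=1 b=1 g=1
  Δ1: clk:1→0
  (1Δ to stable)

1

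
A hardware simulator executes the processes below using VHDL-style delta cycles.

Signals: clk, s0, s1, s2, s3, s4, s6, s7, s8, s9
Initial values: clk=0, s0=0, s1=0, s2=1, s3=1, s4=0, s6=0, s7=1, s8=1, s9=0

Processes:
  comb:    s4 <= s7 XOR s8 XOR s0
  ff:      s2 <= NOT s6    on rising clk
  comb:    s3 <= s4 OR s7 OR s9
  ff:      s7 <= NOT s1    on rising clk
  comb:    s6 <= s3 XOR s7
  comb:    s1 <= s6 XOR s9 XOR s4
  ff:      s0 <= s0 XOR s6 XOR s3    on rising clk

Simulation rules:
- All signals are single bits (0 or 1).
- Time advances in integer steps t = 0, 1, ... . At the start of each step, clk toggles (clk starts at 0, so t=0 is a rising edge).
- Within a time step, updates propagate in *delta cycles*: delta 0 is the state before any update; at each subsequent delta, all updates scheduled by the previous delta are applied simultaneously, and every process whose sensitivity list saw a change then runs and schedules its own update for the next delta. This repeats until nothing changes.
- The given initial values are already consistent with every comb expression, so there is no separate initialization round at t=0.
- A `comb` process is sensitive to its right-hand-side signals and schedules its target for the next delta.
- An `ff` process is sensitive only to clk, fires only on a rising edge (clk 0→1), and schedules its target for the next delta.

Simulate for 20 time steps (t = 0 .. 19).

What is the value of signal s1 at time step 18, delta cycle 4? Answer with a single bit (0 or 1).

1

[bits: s8,s2,s9,clk,s1,s3,s7,s6,s4,s0]
t=0: Δ0=1100011000 Δ1=1101011000 Δ2=1101011001 Δ3=1101011011 Δ4=1101111011 | 4Δ
t=1: Δ0=1101111011 Δ1=1100111011 | 1Δ
t=2: Δ0=1100111011 Δ1=1101111011 Δ2=1101110010 Δ3=1101110110 Δ4=1101010110 | 4Δ
t=3: Δ0=1101010110 Δ1=1100010110 | 1Δ
t=4: Δ0=1100010110 Δ1=1101010110 Δ2=1001011110 Δ3=1001011000 | 3Δ
t=5: Δ0=1001011000 Δ1=1000011000 | 1Δ
t=6: Δ0=1000011000 Δ1=1001011000 Δ2=1101011001 Δ3=1101011011 Δ4=1101111011 | 4Δ
t=7: Δ0=1101111011 Δ1=1100111011 | 1Δ
t=8: Δ0=1100111011 Δ1=1101111011 Δ2=1101110010 Δ3=1101110110 Δ4=1101010110 | 4Δ
t=9: Δ0=1101010110 Δ1=1100010110 | 1Δ
t=10: Δ0=1100010110 Δ1=1101010110 Δ2=1001011110 Δ3=1001011000 | 3Δ
t=11: Δ0=1001011000 Δ1=1000011000 | 1Δ
t=12: Δ0=1000011000 Δ1=1001011000 Δ2=1101011001 Δ3=1101011011 Δ4=1101111011 | 4Δ
t=13: Δ0=1101111011 Δ1=1100111011 | 1Δ
t=14: Δ0=1100111011 Δ1=1101111011 Δ2=1101110010 Δ3=1101110110 Δ4=1101010110 | 4Δ
t=15: Δ0=1101010110 Δ1=1100010110 | 1Δ
t=16: Δ0=1100010110 Δ1=1101010110 Δ2=1001011110 Δ3=1001011000 | 3Δ
t=17: Δ0=1001011000 Δ1=1000011000 | 1Δ
t=18: Δ0=1000011000 Δ1=1001011000 Δ2=1101011001 Δ3=1101011011 Δ4=1101111011 | 4Δ
t=19: Δ0=1101111011 Δ1=1100111011 | 1Δ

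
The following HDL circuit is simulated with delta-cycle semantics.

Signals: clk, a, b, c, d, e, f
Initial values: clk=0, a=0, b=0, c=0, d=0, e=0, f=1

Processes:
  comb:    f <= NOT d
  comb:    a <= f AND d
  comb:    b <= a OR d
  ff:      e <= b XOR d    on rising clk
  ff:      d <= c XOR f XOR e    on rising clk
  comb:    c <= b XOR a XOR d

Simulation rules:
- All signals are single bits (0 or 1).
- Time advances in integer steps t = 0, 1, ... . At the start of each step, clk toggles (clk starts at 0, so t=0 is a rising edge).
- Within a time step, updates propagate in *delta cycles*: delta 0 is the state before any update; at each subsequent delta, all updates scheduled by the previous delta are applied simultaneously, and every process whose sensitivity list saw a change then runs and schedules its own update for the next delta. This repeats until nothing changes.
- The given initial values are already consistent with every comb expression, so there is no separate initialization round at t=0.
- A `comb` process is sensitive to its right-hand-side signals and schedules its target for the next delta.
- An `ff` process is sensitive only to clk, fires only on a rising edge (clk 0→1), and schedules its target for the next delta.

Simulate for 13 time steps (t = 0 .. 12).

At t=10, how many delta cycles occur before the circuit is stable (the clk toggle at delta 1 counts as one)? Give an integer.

4

t=0 Δ0: f=1 e=0 d=0 clk=0 b=0 a=0 c=0
  Δ1: clk:0→1
  Δ2: d:0→1
  Δ3: f:1→0, b:0→1, a:0→1, c:0→1
  Δ4: a:1→0
  Δ5: c:1→0
  (5Δ to stable)
t=1 Δ0: f=0 e=0 d=1 clk=1 b=1 a=0 c=0
  Δ1: clk:1→0
  (1Δ to stable)
t=2 Δ0: f=0 e=0 d=1 clk=0 b=1 a=0 c=0
  Δ1: clk:0→1
  Δ2: d:1→0
  Δ3: f:0→1, b:1→0, c:0→1
  Δ4: c:1→0
  (4Δ to stable)
t=3 Δ0: f=1 e=0 d=0 clk=1 b=0 a=0 c=0
  Δ1: clk:1→0
  (1Δ to stable)
t=4 Δ0: f=1 e=0 d=0 clk=0 b=0 a=0 c=0
  Δ1: clk:0→1
  Δ2: d:0→1
  Δ3: f:1→0, b:0→1, a:0→1, c:0→1
  Δ4: a:1→0
  Δ5: c:1→0
  (5Δ to stable)
t=5 Δ0: f=0 e=0 d=1 clk=1 b=1 a=0 c=0
  Δ1: clk:1→0
  (1Δ to stable)
t=6 Δ0: f=0 e=0 d=1 clk=0 b=1 a=0 c=0
  Δ1: clk:0→1
  Δ2: d:1→0
  Δ3: f:0→1, b:1→0, c:0→1
  Δ4: c:1→0
  (4Δ to stable)
t=7 Δ0: f=1 e=0 d=0 clk=1 b=0 a=0 c=0
  Δ1: clk:1→0
  (1Δ to stable)
t=8 Δ0: f=1 e=0 d=0 clk=0 b=0 a=0 c=0
  Δ1: clk:0→1
  Δ2: d:0→1
  Δ3: f:1→0, b:0→1, a:0→1, c:0→1
  Δ4: a:1→0
  Δ5: c:1→0
  (5Δ to stable)
t=9 Δ0: f=0 e=0 d=1 clk=1 b=1 a=0 c=0
  Δ1: clk:1→0
  (1Δ to stable)
t=10 Δ0: f=0 e=0 d=1 clk=0 b=1 a=0 c=0
  Δ1: clk:0→1
  Δ2: d:1→0
  Δ3: f:0→1, b:1→0, c:0→1
  Δ4: c:1→0
  (4Δ to stable)
t=11 Δ0: f=1 e=0 d=0 clk=1 b=0 a=0 c=0
  Δ1: clk:1→0
  (1Δ to stable)
t=12 Δ0: f=1 e=0 d=0 clk=0 b=0 a=0 c=0
  Δ1: clk:0→1
  Δ2: d:0→1
  Δ3: f:1→0, b:0→1, a:0→1, c:0→1
  Δ4: a:1→0
  Δ5: c:1→0
  (5Δ to stable)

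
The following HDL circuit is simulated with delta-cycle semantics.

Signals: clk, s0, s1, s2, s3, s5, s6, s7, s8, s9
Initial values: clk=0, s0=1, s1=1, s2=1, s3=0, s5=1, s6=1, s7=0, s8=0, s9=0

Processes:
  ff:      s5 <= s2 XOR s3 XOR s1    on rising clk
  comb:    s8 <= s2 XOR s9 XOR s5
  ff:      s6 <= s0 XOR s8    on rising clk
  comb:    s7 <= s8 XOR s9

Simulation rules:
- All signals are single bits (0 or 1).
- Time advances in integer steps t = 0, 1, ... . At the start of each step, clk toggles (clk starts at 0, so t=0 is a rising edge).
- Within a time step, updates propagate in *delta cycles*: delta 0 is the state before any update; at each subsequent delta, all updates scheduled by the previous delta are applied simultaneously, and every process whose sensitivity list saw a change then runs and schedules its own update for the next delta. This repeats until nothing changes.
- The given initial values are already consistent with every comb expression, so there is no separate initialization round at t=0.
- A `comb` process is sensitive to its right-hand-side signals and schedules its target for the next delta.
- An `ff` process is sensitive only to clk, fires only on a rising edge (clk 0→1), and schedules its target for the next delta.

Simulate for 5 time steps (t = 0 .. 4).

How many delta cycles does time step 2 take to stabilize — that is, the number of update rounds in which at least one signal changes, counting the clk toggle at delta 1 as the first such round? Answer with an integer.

t=0 Δ0: s9=0 s1=1 s3=0 clk=0 s8=0 s6=1 s2=1 s0=1 s7=0 s5=1
  Δ1: clk:0→1
  Δ2: s5:1→0
  Δ3: s8:0→1
  Δ4: s7:0→1
  (4Δ to stable)
t=1 Δ0: s9=0 s1=1 s3=0 clk=1 s8=1 s6=1 s2=1 s0=1 s7=1 s5=0
  Δ1: clk:1→0
  (1Δ to stable)
t=2 Δ0: s9=0 s1=1 s3=0 clk=0 s8=1 s6=1 s2=1 s0=1 s7=1 s5=0
  Δ1: clk:0→1
  Δ2: s6:1→0
  (2Δ to stable)
t=3 Δ0: s9=0 s1=1 s3=0 clk=1 s8=1 s6=0 s2=1 s0=1 s7=1 s5=0
  Δ1: clk:1→0
  (1Δ to stable)
t=4 Δ0: s9=0 s1=1 s3=0 clk=0 s8=1 s6=0 s2=1 s0=1 s7=1 s5=0
  Δ1: clk:0→1
  (1Δ to stable)

2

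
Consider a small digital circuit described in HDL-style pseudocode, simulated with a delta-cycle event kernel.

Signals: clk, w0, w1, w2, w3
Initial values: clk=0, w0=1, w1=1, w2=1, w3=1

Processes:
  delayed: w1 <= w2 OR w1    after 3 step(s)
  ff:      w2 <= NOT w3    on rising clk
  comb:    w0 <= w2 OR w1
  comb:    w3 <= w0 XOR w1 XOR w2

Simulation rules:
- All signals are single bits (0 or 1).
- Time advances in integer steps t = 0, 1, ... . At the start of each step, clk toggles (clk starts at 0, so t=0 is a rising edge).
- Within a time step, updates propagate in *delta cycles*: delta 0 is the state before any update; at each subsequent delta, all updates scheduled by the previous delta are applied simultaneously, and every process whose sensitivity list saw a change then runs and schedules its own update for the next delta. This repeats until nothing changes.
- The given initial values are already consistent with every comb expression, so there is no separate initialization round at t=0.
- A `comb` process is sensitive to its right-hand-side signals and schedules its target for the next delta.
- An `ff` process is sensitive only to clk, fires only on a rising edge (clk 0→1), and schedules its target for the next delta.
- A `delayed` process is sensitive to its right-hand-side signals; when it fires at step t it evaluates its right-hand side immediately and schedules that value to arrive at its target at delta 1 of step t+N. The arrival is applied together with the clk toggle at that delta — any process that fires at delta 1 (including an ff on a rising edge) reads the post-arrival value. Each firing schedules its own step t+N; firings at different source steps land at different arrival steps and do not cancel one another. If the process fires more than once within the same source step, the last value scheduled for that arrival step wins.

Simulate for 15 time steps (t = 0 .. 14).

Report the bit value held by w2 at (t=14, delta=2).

t0.Δ0 w0=1 w3=1 w1=1 clk=0 w2=1
t0.Δ1 w0=1 w3=1 w1=1 clk=1 w2=1
t0.Δ2 w0=1 w3=1 w1=1 clk=1 w2=0
t0.Δ3 w0=1 w3=0 w1=1 clk=1 w2=0
t1.Δ0 w0=1 w3=0 w1=1 clk=1 w2=0
t1.Δ1 w0=1 w3=0 w1=1 clk=0 w2=0
t2.Δ0 w0=1 w3=0 w1=1 clk=0 w2=0
t2.Δ1 w0=1 w3=0 w1=1 clk=1 w2=0
t2.Δ2 w0=1 w3=0 w1=1 clk=1 w2=1
t2.Δ3 w0=1 w3=1 w1=1 clk=1 w2=1
t3.Δ0 w0=1 w3=1 w1=1 clk=1 w2=1
t3.Δ1 w0=1 w3=1 w1=1 clk=0 w2=1
t4.Δ0 w0=1 w3=1 w1=1 clk=0 w2=1
t4.Δ1 w0=1 w3=1 w1=1 clk=1 w2=1
t4.Δ2 w0=1 w3=1 w1=1 clk=1 w2=0
t4.Δ3 w0=1 w3=0 w1=1 clk=1 w2=0
t5.Δ0 w0=1 w3=0 w1=1 clk=1 w2=0
t5.Δ1 w0=1 w3=0 w1=1 clk=0 w2=0
t6.Δ0 w0=1 w3=0 w1=1 clk=0 w2=0
t6.Δ1 w0=1 w3=0 w1=1 clk=1 w2=0
t6.Δ2 w0=1 w3=0 w1=1 clk=1 w2=1
t6.Δ3 w0=1 w3=1 w1=1 clk=1 w2=1
t7.Δ0 w0=1 w3=1 w1=1 clk=1 w2=1
t7.Δ1 w0=1 w3=1 w1=1 clk=0 w2=1
t8.Δ0 w0=1 w3=1 w1=1 clk=0 w2=1
t8.Δ1 w0=1 w3=1 w1=1 clk=1 w2=1
t8.Δ2 w0=1 w3=1 w1=1 clk=1 w2=0
t8.Δ3 w0=1 w3=0 w1=1 clk=1 w2=0
t9.Δ0 w0=1 w3=0 w1=1 clk=1 w2=0
t9.Δ1 w0=1 w3=0 w1=1 clk=0 w2=0
t10.Δ0 w0=1 w3=0 w1=1 clk=0 w2=0
t10.Δ1 w0=1 w3=0 w1=1 clk=1 w2=0
t10.Δ2 w0=1 w3=0 w1=1 clk=1 w2=1
t10.Δ3 w0=1 w3=1 w1=1 clk=1 w2=1
t11.Δ0 w0=1 w3=1 w1=1 clk=1 w2=1
t11.Δ1 w0=1 w3=1 w1=1 clk=0 w2=1
t12.Δ0 w0=1 w3=1 w1=1 clk=0 w2=1
t12.Δ1 w0=1 w3=1 w1=1 clk=1 w2=1
t12.Δ2 w0=1 w3=1 w1=1 clk=1 w2=0
t12.Δ3 w0=1 w3=0 w1=1 clk=1 w2=0
t13.Δ0 w0=1 w3=0 w1=1 clk=1 w2=0
t13.Δ1 w0=1 w3=0 w1=1 clk=0 w2=0
t14.Δ0 w0=1 w3=0 w1=1 clk=0 w2=0
t14.Δ1 w0=1 w3=0 w1=1 clk=1 w2=0
t14.Δ2 w0=1 w3=0 w1=1 clk=1 w2=1
t14.Δ3 w0=1 w3=1 w1=1 clk=1 w2=1

1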